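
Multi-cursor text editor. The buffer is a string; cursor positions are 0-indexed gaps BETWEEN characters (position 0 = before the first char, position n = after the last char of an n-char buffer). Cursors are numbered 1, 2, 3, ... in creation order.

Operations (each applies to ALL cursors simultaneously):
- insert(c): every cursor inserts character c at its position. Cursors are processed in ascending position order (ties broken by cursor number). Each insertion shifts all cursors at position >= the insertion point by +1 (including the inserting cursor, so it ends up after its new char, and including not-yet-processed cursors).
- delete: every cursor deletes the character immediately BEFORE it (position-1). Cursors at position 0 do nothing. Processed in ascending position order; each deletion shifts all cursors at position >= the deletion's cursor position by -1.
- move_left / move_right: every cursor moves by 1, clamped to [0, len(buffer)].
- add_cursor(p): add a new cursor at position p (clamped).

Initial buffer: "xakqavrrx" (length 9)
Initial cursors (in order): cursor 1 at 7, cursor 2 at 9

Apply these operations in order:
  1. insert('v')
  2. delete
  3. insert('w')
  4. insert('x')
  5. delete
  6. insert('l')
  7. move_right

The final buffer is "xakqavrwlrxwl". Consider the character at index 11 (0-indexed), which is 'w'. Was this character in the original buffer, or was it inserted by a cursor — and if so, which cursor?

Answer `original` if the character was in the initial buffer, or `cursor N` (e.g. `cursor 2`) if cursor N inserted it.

Answer: cursor 2

Derivation:
After op 1 (insert('v')): buffer="xakqavrvrxv" (len 11), cursors c1@8 c2@11, authorship .......1..2
After op 2 (delete): buffer="xakqavrrx" (len 9), cursors c1@7 c2@9, authorship .........
After op 3 (insert('w')): buffer="xakqavrwrxw" (len 11), cursors c1@8 c2@11, authorship .......1..2
After op 4 (insert('x')): buffer="xakqavrwxrxwx" (len 13), cursors c1@9 c2@13, authorship .......11..22
After op 5 (delete): buffer="xakqavrwrxw" (len 11), cursors c1@8 c2@11, authorship .......1..2
After op 6 (insert('l')): buffer="xakqavrwlrxwl" (len 13), cursors c1@9 c2@13, authorship .......11..22
After op 7 (move_right): buffer="xakqavrwlrxwl" (len 13), cursors c1@10 c2@13, authorship .......11..22
Authorship (.=original, N=cursor N): . . . . . . . 1 1 . . 2 2
Index 11: author = 2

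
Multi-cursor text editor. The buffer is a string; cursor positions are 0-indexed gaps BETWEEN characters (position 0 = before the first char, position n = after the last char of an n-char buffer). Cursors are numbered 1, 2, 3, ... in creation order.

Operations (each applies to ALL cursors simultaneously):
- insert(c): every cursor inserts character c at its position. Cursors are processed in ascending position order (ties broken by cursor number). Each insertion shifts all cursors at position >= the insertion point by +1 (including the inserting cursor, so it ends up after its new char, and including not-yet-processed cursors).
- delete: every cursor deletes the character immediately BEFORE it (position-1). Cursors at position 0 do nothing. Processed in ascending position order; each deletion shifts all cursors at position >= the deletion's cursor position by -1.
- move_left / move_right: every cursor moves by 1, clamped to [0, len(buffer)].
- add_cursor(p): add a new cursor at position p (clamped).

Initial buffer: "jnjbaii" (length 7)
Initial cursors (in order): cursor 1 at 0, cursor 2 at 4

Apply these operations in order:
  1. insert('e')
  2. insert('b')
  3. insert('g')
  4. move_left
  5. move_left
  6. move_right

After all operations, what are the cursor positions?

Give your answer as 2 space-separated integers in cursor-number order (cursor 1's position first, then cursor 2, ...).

Answer: 2 9

Derivation:
After op 1 (insert('e')): buffer="ejnjbeaii" (len 9), cursors c1@1 c2@6, authorship 1....2...
After op 2 (insert('b')): buffer="ebjnjbebaii" (len 11), cursors c1@2 c2@8, authorship 11....22...
After op 3 (insert('g')): buffer="ebgjnjbebgaii" (len 13), cursors c1@3 c2@10, authorship 111....222...
After op 4 (move_left): buffer="ebgjnjbebgaii" (len 13), cursors c1@2 c2@9, authorship 111....222...
After op 5 (move_left): buffer="ebgjnjbebgaii" (len 13), cursors c1@1 c2@8, authorship 111....222...
After op 6 (move_right): buffer="ebgjnjbebgaii" (len 13), cursors c1@2 c2@9, authorship 111....222...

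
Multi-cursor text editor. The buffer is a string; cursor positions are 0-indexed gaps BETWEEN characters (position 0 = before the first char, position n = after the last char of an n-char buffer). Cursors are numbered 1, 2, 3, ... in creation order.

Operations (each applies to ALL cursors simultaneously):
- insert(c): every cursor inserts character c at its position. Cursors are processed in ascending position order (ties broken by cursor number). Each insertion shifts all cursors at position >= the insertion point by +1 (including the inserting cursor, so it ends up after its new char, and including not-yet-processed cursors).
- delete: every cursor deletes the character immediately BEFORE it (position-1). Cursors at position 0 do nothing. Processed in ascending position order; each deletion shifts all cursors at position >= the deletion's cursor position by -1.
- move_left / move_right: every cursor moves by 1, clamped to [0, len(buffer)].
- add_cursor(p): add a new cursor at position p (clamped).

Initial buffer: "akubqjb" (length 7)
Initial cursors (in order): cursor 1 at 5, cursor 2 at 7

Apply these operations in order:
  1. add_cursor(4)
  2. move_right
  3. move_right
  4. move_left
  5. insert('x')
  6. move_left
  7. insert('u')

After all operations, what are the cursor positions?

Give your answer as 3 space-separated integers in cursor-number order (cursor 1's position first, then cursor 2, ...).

Answer: 11 11 6

Derivation:
After op 1 (add_cursor(4)): buffer="akubqjb" (len 7), cursors c3@4 c1@5 c2@7, authorship .......
After op 2 (move_right): buffer="akubqjb" (len 7), cursors c3@5 c1@6 c2@7, authorship .......
After op 3 (move_right): buffer="akubqjb" (len 7), cursors c3@6 c1@7 c2@7, authorship .......
After op 4 (move_left): buffer="akubqjb" (len 7), cursors c3@5 c1@6 c2@6, authorship .......
After op 5 (insert('x')): buffer="akubqxjxxb" (len 10), cursors c3@6 c1@9 c2@9, authorship .....3.12.
After op 6 (move_left): buffer="akubqxjxxb" (len 10), cursors c3@5 c1@8 c2@8, authorship .....3.12.
After op 7 (insert('u')): buffer="akubquxjxuuxb" (len 13), cursors c3@6 c1@11 c2@11, authorship .....33.1122.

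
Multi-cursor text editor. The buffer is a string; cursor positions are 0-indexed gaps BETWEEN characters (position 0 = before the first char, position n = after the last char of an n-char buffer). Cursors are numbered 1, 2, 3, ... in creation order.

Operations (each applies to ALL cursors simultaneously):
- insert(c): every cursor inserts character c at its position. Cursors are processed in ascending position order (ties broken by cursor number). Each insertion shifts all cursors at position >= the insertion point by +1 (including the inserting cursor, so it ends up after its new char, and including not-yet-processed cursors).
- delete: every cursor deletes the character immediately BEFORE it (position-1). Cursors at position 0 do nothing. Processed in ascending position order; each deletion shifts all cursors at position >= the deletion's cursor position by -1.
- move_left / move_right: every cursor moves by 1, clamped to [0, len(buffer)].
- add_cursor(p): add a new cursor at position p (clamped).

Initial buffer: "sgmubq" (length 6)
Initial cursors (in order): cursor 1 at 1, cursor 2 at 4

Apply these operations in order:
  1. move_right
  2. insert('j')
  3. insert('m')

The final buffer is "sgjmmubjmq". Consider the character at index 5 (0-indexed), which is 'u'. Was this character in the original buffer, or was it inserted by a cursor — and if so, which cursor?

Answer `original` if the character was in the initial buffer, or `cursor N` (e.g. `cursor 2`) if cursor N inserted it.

Answer: original

Derivation:
After op 1 (move_right): buffer="sgmubq" (len 6), cursors c1@2 c2@5, authorship ......
After op 2 (insert('j')): buffer="sgjmubjq" (len 8), cursors c1@3 c2@7, authorship ..1...2.
After op 3 (insert('m')): buffer="sgjmmubjmq" (len 10), cursors c1@4 c2@9, authorship ..11...22.
Authorship (.=original, N=cursor N): . . 1 1 . . . 2 2 .
Index 5: author = original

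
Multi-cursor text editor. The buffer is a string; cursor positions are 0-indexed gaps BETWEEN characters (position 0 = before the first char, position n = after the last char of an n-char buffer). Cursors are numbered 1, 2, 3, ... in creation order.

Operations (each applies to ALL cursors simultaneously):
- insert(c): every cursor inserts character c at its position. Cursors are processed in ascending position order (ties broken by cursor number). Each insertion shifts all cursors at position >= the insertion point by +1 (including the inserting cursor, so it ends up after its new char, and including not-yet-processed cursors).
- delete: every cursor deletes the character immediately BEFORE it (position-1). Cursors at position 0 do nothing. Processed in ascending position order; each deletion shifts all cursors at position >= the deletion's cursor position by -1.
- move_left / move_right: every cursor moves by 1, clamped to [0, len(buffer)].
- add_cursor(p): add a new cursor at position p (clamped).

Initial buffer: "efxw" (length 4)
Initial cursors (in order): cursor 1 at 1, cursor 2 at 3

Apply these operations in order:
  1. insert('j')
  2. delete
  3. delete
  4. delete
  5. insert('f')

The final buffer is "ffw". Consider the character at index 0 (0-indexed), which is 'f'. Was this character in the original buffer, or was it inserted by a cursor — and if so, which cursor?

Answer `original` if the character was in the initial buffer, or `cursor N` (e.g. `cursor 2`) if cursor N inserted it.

Answer: cursor 1

Derivation:
After op 1 (insert('j')): buffer="ejfxjw" (len 6), cursors c1@2 c2@5, authorship .1..2.
After op 2 (delete): buffer="efxw" (len 4), cursors c1@1 c2@3, authorship ....
After op 3 (delete): buffer="fw" (len 2), cursors c1@0 c2@1, authorship ..
After op 4 (delete): buffer="w" (len 1), cursors c1@0 c2@0, authorship .
After op 5 (insert('f')): buffer="ffw" (len 3), cursors c1@2 c2@2, authorship 12.
Authorship (.=original, N=cursor N): 1 2 .
Index 0: author = 1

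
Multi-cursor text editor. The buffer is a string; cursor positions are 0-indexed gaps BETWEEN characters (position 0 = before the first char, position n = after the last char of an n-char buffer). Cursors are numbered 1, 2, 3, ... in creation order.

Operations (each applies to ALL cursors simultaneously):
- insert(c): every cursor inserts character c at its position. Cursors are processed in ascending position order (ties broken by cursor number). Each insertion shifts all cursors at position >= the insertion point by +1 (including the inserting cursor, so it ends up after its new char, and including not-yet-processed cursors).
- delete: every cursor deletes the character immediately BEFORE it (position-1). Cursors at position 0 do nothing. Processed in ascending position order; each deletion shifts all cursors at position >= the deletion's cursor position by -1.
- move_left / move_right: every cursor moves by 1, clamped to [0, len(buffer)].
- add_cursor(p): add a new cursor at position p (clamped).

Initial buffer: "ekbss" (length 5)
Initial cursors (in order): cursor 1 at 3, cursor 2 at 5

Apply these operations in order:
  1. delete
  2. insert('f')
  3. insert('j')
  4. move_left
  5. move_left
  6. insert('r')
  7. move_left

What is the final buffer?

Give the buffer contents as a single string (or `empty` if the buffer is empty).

After op 1 (delete): buffer="eks" (len 3), cursors c1@2 c2@3, authorship ...
After op 2 (insert('f')): buffer="ekfsf" (len 5), cursors c1@3 c2@5, authorship ..1.2
After op 3 (insert('j')): buffer="ekfjsfj" (len 7), cursors c1@4 c2@7, authorship ..11.22
After op 4 (move_left): buffer="ekfjsfj" (len 7), cursors c1@3 c2@6, authorship ..11.22
After op 5 (move_left): buffer="ekfjsfj" (len 7), cursors c1@2 c2@5, authorship ..11.22
After op 6 (insert('r')): buffer="ekrfjsrfj" (len 9), cursors c1@3 c2@7, authorship ..111.222
After op 7 (move_left): buffer="ekrfjsrfj" (len 9), cursors c1@2 c2@6, authorship ..111.222

Answer: ekrfjsrfj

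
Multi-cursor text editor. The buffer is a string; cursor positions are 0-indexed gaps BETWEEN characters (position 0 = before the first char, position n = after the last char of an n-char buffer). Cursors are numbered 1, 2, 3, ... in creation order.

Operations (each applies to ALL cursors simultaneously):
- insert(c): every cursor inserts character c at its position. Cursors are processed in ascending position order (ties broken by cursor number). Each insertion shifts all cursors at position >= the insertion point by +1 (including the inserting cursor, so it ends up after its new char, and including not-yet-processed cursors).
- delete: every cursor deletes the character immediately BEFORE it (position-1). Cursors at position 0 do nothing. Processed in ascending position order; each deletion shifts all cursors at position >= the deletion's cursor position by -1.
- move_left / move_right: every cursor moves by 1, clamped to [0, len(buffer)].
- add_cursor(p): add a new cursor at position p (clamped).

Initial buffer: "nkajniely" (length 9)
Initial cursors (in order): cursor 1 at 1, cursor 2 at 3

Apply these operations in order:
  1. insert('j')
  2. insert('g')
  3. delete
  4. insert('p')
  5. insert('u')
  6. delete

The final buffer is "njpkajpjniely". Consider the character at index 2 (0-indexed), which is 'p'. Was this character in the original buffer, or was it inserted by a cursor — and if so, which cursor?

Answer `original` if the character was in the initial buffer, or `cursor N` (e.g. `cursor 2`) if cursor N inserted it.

Answer: cursor 1

Derivation:
After op 1 (insert('j')): buffer="njkajjniely" (len 11), cursors c1@2 c2@5, authorship .1..2......
After op 2 (insert('g')): buffer="njgkajgjniely" (len 13), cursors c1@3 c2@7, authorship .11..22......
After op 3 (delete): buffer="njkajjniely" (len 11), cursors c1@2 c2@5, authorship .1..2......
After op 4 (insert('p')): buffer="njpkajpjniely" (len 13), cursors c1@3 c2@7, authorship .11..22......
After op 5 (insert('u')): buffer="njpukajpujniely" (len 15), cursors c1@4 c2@9, authorship .111..222......
After op 6 (delete): buffer="njpkajpjniely" (len 13), cursors c1@3 c2@7, authorship .11..22......
Authorship (.=original, N=cursor N): . 1 1 . . 2 2 . . . . . .
Index 2: author = 1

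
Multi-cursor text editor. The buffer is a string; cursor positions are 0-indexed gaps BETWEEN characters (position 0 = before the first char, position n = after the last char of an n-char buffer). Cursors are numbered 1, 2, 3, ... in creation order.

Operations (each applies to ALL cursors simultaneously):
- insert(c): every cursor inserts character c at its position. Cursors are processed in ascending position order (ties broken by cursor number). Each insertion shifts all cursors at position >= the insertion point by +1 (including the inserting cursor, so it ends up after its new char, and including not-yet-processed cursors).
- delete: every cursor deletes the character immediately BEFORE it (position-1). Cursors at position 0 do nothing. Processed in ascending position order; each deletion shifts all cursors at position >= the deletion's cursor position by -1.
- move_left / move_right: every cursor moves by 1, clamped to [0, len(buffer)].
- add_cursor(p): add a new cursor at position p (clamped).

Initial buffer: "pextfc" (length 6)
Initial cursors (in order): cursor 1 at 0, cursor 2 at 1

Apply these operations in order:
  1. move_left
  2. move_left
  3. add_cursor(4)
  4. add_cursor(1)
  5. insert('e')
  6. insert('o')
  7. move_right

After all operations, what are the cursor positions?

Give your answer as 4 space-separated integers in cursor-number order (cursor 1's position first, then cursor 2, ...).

After op 1 (move_left): buffer="pextfc" (len 6), cursors c1@0 c2@0, authorship ......
After op 2 (move_left): buffer="pextfc" (len 6), cursors c1@0 c2@0, authorship ......
After op 3 (add_cursor(4)): buffer="pextfc" (len 6), cursors c1@0 c2@0 c3@4, authorship ......
After op 4 (add_cursor(1)): buffer="pextfc" (len 6), cursors c1@0 c2@0 c4@1 c3@4, authorship ......
After op 5 (insert('e')): buffer="eepeextefc" (len 10), cursors c1@2 c2@2 c4@4 c3@8, authorship 12.4...3..
After op 6 (insert('o')): buffer="eeoopeoexteofc" (len 14), cursors c1@4 c2@4 c4@7 c3@12, authorship 1212.44...33..
After op 7 (move_right): buffer="eeoopeoexteofc" (len 14), cursors c1@5 c2@5 c4@8 c3@13, authorship 1212.44...33..

Answer: 5 5 13 8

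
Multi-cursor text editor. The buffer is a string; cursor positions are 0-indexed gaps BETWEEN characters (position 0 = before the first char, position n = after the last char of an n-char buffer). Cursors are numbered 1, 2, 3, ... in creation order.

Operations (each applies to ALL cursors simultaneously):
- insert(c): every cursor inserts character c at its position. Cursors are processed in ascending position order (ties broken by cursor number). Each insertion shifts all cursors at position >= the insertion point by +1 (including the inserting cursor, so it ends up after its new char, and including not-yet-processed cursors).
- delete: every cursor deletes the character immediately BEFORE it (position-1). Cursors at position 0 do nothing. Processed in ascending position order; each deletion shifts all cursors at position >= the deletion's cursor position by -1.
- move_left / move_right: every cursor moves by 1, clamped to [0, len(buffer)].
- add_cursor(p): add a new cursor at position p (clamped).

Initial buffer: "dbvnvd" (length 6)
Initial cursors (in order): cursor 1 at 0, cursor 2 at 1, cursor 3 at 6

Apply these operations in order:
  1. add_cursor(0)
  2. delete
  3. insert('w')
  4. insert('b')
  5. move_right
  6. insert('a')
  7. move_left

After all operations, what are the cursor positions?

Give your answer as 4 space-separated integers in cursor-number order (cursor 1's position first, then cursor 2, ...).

After op 1 (add_cursor(0)): buffer="dbvnvd" (len 6), cursors c1@0 c4@0 c2@1 c3@6, authorship ......
After op 2 (delete): buffer="bvnv" (len 4), cursors c1@0 c2@0 c4@0 c3@4, authorship ....
After op 3 (insert('w')): buffer="wwwbvnvw" (len 8), cursors c1@3 c2@3 c4@3 c3@8, authorship 124....3
After op 4 (insert('b')): buffer="wwwbbbbvnvwb" (len 12), cursors c1@6 c2@6 c4@6 c3@12, authorship 124124....33
After op 5 (move_right): buffer="wwwbbbbvnvwb" (len 12), cursors c1@7 c2@7 c4@7 c3@12, authorship 124124....33
After op 6 (insert('a')): buffer="wwwbbbbaaavnvwba" (len 16), cursors c1@10 c2@10 c4@10 c3@16, authorship 124124.124...333
After op 7 (move_left): buffer="wwwbbbbaaavnvwba" (len 16), cursors c1@9 c2@9 c4@9 c3@15, authorship 124124.124...333

Answer: 9 9 15 9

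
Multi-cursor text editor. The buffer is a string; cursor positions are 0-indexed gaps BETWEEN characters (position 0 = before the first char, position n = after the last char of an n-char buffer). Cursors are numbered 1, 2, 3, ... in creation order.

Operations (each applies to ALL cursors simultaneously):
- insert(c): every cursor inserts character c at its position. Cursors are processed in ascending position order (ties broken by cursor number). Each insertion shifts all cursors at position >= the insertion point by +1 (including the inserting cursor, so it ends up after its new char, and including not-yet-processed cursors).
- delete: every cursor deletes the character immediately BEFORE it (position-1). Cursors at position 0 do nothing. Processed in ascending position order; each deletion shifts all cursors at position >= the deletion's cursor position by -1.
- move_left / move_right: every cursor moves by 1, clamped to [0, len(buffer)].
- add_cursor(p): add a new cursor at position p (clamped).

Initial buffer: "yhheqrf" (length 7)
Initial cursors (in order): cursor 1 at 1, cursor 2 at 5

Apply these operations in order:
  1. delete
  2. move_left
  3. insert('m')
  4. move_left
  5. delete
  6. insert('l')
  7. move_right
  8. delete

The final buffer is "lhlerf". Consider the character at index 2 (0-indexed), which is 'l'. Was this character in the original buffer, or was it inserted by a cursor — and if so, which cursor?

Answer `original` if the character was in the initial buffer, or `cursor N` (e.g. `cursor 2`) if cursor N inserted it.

After op 1 (delete): buffer="hherf" (len 5), cursors c1@0 c2@3, authorship .....
After op 2 (move_left): buffer="hherf" (len 5), cursors c1@0 c2@2, authorship .....
After op 3 (insert('m')): buffer="mhhmerf" (len 7), cursors c1@1 c2@4, authorship 1..2...
After op 4 (move_left): buffer="mhhmerf" (len 7), cursors c1@0 c2@3, authorship 1..2...
After op 5 (delete): buffer="mhmerf" (len 6), cursors c1@0 c2@2, authorship 1.2...
After op 6 (insert('l')): buffer="lmhlmerf" (len 8), cursors c1@1 c2@4, authorship 11.22...
After op 7 (move_right): buffer="lmhlmerf" (len 8), cursors c1@2 c2@5, authorship 11.22...
After op 8 (delete): buffer="lhlerf" (len 6), cursors c1@1 c2@3, authorship 1.2...
Authorship (.=original, N=cursor N): 1 . 2 . . .
Index 2: author = 2

Answer: cursor 2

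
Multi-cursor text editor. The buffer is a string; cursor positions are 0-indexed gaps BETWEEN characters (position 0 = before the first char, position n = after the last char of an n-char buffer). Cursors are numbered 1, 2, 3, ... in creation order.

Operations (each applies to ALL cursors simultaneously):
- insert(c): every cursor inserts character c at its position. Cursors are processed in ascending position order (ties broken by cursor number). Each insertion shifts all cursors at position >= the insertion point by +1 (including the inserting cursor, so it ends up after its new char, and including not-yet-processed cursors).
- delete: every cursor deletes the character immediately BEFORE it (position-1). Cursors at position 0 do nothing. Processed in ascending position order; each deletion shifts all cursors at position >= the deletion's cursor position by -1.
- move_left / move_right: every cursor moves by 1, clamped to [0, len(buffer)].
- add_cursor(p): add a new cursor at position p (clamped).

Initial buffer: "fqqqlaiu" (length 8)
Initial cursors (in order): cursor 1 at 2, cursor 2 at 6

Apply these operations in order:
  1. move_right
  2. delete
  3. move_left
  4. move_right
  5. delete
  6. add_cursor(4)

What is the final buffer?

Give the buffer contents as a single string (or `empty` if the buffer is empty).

Answer: fqlu

Derivation:
After op 1 (move_right): buffer="fqqqlaiu" (len 8), cursors c1@3 c2@7, authorship ........
After op 2 (delete): buffer="fqqlau" (len 6), cursors c1@2 c2@5, authorship ......
After op 3 (move_left): buffer="fqqlau" (len 6), cursors c1@1 c2@4, authorship ......
After op 4 (move_right): buffer="fqqlau" (len 6), cursors c1@2 c2@5, authorship ......
After op 5 (delete): buffer="fqlu" (len 4), cursors c1@1 c2@3, authorship ....
After op 6 (add_cursor(4)): buffer="fqlu" (len 4), cursors c1@1 c2@3 c3@4, authorship ....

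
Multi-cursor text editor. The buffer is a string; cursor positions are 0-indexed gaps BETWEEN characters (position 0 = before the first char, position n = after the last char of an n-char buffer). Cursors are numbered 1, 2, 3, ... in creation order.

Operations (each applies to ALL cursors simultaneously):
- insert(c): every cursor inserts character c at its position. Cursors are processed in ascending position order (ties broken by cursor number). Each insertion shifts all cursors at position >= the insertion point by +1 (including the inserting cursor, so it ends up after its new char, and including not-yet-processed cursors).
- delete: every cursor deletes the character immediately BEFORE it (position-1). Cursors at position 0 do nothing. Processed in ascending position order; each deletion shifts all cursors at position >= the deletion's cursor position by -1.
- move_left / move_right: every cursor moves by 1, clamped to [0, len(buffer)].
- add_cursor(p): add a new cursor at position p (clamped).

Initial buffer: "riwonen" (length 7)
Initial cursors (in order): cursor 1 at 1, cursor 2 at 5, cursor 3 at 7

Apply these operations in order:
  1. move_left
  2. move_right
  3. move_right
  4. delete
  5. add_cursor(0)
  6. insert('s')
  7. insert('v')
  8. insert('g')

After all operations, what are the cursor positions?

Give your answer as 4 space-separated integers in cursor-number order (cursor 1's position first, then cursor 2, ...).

After op 1 (move_left): buffer="riwonen" (len 7), cursors c1@0 c2@4 c3@6, authorship .......
After op 2 (move_right): buffer="riwonen" (len 7), cursors c1@1 c2@5 c3@7, authorship .......
After op 3 (move_right): buffer="riwonen" (len 7), cursors c1@2 c2@6 c3@7, authorship .......
After op 4 (delete): buffer="rwon" (len 4), cursors c1@1 c2@4 c3@4, authorship ....
After op 5 (add_cursor(0)): buffer="rwon" (len 4), cursors c4@0 c1@1 c2@4 c3@4, authorship ....
After op 6 (insert('s')): buffer="srswonss" (len 8), cursors c4@1 c1@3 c2@8 c3@8, authorship 4.1...23
After op 7 (insert('v')): buffer="svrsvwonssvv" (len 12), cursors c4@2 c1@5 c2@12 c3@12, authorship 44.11...2323
After op 8 (insert('g')): buffer="svgrsvgwonssvvgg" (len 16), cursors c4@3 c1@7 c2@16 c3@16, authorship 444.111...232323

Answer: 7 16 16 3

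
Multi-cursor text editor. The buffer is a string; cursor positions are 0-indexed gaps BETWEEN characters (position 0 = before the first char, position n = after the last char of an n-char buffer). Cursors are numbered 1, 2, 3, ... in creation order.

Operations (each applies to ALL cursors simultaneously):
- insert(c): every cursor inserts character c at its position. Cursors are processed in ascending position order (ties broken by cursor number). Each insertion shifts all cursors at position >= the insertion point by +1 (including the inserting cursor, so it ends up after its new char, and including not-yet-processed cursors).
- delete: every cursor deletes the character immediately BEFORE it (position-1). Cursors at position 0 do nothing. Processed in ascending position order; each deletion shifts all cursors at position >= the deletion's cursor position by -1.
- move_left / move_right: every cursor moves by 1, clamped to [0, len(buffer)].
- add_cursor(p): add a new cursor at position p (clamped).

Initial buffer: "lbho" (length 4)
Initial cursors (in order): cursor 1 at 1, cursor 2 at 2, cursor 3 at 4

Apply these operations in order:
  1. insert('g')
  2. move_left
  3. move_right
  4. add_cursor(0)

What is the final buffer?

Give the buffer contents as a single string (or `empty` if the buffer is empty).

Answer: lgbghog

Derivation:
After op 1 (insert('g')): buffer="lgbghog" (len 7), cursors c1@2 c2@4 c3@7, authorship .1.2..3
After op 2 (move_left): buffer="lgbghog" (len 7), cursors c1@1 c2@3 c3@6, authorship .1.2..3
After op 3 (move_right): buffer="lgbghog" (len 7), cursors c1@2 c2@4 c3@7, authorship .1.2..3
After op 4 (add_cursor(0)): buffer="lgbghog" (len 7), cursors c4@0 c1@2 c2@4 c3@7, authorship .1.2..3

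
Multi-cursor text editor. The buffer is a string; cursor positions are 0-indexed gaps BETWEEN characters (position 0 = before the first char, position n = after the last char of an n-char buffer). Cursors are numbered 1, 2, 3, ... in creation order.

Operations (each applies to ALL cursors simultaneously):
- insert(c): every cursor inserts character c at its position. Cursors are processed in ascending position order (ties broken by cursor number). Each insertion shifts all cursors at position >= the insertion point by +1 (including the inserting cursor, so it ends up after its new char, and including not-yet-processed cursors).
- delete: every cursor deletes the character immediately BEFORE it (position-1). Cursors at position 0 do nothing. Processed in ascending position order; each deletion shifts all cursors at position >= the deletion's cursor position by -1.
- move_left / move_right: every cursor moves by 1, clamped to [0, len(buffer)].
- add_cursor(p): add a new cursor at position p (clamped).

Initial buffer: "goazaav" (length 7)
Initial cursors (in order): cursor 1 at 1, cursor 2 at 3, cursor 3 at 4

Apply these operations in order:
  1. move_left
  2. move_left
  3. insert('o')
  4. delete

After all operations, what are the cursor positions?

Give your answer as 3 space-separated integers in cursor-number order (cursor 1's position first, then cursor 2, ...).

After op 1 (move_left): buffer="goazaav" (len 7), cursors c1@0 c2@2 c3@3, authorship .......
After op 2 (move_left): buffer="goazaav" (len 7), cursors c1@0 c2@1 c3@2, authorship .......
After op 3 (insert('o')): buffer="ogoooazaav" (len 10), cursors c1@1 c2@3 c3@5, authorship 1.2.3.....
After op 4 (delete): buffer="goazaav" (len 7), cursors c1@0 c2@1 c3@2, authorship .......

Answer: 0 1 2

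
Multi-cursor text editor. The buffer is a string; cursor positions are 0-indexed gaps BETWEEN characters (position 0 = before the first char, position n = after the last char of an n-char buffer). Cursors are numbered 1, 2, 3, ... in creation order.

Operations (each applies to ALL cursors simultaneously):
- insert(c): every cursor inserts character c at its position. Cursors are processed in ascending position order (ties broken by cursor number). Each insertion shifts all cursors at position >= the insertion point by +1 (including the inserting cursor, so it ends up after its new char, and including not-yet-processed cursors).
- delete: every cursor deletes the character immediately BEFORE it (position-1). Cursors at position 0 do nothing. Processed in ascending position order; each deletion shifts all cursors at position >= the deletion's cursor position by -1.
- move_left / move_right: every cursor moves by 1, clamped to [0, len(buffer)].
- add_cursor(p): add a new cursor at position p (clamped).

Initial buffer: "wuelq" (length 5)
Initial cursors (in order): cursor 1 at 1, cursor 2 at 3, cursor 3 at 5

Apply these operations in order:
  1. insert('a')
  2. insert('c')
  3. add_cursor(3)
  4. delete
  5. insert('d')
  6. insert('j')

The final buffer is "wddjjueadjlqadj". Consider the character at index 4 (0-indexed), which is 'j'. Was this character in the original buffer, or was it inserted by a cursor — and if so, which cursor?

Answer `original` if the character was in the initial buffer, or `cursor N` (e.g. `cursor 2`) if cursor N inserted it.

Answer: cursor 4

Derivation:
After op 1 (insert('a')): buffer="wauealqa" (len 8), cursors c1@2 c2@5 c3@8, authorship .1..2..3
After op 2 (insert('c')): buffer="wacueaclqac" (len 11), cursors c1@3 c2@7 c3@11, authorship .11..22..33
After op 3 (add_cursor(3)): buffer="wacueaclqac" (len 11), cursors c1@3 c4@3 c2@7 c3@11, authorship .11..22..33
After op 4 (delete): buffer="wuealqa" (len 7), cursors c1@1 c4@1 c2@4 c3@7, authorship ...2..3
After op 5 (insert('d')): buffer="wddueadlqad" (len 11), cursors c1@3 c4@3 c2@7 c3@11, authorship .14..22..33
After op 6 (insert('j')): buffer="wddjjueadjlqadj" (len 15), cursors c1@5 c4@5 c2@10 c3@15, authorship .1414..222..333
Authorship (.=original, N=cursor N): . 1 4 1 4 . . 2 2 2 . . 3 3 3
Index 4: author = 4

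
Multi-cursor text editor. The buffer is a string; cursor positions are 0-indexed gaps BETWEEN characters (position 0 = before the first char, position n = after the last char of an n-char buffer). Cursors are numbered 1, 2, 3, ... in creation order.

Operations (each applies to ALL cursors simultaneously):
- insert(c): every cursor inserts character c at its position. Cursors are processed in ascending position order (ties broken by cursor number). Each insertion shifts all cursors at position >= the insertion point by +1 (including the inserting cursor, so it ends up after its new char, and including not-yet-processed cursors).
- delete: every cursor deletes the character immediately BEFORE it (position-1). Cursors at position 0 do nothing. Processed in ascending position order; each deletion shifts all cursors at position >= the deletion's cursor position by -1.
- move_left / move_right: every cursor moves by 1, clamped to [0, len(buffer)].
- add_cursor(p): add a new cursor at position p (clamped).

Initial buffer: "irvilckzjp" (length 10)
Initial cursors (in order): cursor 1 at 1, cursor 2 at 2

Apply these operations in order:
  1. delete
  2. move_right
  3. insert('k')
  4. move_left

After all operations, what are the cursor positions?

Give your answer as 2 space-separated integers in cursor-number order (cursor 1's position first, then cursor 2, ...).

Answer: 2 2

Derivation:
After op 1 (delete): buffer="vilckzjp" (len 8), cursors c1@0 c2@0, authorship ........
After op 2 (move_right): buffer="vilckzjp" (len 8), cursors c1@1 c2@1, authorship ........
After op 3 (insert('k')): buffer="vkkilckzjp" (len 10), cursors c1@3 c2@3, authorship .12.......
After op 4 (move_left): buffer="vkkilckzjp" (len 10), cursors c1@2 c2@2, authorship .12.......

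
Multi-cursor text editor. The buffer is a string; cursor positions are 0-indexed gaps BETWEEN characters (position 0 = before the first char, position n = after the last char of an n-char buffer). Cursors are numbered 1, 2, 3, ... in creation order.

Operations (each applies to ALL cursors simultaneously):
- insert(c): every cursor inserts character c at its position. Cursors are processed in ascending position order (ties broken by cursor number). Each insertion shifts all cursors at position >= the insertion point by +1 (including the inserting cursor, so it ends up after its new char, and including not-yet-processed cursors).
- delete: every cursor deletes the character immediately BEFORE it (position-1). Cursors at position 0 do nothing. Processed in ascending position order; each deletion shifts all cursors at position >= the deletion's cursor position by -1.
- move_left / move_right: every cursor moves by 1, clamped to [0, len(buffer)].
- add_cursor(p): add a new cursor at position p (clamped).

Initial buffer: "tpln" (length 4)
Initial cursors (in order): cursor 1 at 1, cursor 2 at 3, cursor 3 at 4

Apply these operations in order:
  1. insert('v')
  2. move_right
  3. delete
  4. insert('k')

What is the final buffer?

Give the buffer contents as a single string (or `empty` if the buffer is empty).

After op 1 (insert('v')): buffer="tvplvnv" (len 7), cursors c1@2 c2@5 c3@7, authorship .1..2.3
After op 2 (move_right): buffer="tvplvnv" (len 7), cursors c1@3 c2@6 c3@7, authorship .1..2.3
After op 3 (delete): buffer="tvlv" (len 4), cursors c1@2 c2@4 c3@4, authorship .1.2
After op 4 (insert('k')): buffer="tvklvkk" (len 7), cursors c1@3 c2@7 c3@7, authorship .11.223

Answer: tvklvkk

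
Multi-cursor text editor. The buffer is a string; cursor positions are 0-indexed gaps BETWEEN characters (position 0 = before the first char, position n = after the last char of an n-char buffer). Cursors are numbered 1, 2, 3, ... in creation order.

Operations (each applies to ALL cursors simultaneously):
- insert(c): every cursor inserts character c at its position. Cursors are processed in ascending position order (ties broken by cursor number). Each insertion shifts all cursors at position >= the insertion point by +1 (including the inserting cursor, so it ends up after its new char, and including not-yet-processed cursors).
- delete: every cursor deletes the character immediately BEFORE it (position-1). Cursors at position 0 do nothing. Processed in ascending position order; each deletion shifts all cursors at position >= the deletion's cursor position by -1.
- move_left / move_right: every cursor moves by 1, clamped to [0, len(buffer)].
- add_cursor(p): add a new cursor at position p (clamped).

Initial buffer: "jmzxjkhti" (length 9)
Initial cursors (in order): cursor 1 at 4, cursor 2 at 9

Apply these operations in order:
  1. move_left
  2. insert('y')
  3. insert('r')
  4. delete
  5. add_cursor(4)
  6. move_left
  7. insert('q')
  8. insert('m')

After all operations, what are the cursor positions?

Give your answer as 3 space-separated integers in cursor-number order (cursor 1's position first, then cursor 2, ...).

After op 1 (move_left): buffer="jmzxjkhti" (len 9), cursors c1@3 c2@8, authorship .........
After op 2 (insert('y')): buffer="jmzyxjkhtyi" (len 11), cursors c1@4 c2@10, authorship ...1.....2.
After op 3 (insert('r')): buffer="jmzyrxjkhtyri" (len 13), cursors c1@5 c2@12, authorship ...11.....22.
After op 4 (delete): buffer="jmzyxjkhtyi" (len 11), cursors c1@4 c2@10, authorship ...1.....2.
After op 5 (add_cursor(4)): buffer="jmzyxjkhtyi" (len 11), cursors c1@4 c3@4 c2@10, authorship ...1.....2.
After op 6 (move_left): buffer="jmzyxjkhtyi" (len 11), cursors c1@3 c3@3 c2@9, authorship ...1.....2.
After op 7 (insert('q')): buffer="jmzqqyxjkhtqyi" (len 14), cursors c1@5 c3@5 c2@12, authorship ...131.....22.
After op 8 (insert('m')): buffer="jmzqqmmyxjkhtqmyi" (len 17), cursors c1@7 c3@7 c2@15, authorship ...13131.....222.

Answer: 7 15 7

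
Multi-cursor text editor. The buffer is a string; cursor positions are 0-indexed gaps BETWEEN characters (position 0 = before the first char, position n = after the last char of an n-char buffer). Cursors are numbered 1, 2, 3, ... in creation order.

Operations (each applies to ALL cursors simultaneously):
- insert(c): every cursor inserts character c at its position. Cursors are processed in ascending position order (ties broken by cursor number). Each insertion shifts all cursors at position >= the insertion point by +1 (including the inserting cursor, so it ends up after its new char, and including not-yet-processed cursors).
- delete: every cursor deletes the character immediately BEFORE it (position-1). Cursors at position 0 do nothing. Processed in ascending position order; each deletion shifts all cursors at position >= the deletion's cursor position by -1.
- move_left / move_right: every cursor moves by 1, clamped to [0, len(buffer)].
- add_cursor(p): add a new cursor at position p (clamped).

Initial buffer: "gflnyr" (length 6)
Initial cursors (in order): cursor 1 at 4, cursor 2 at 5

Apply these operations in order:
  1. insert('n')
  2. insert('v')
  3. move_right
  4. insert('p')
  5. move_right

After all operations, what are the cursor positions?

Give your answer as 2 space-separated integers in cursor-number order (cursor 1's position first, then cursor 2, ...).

Answer: 9 12

Derivation:
After op 1 (insert('n')): buffer="gflnnynr" (len 8), cursors c1@5 c2@7, authorship ....1.2.
After op 2 (insert('v')): buffer="gflnnvynvr" (len 10), cursors c1@6 c2@9, authorship ....11.22.
After op 3 (move_right): buffer="gflnnvynvr" (len 10), cursors c1@7 c2@10, authorship ....11.22.
After op 4 (insert('p')): buffer="gflnnvypnvrp" (len 12), cursors c1@8 c2@12, authorship ....11.122.2
After op 5 (move_right): buffer="gflnnvypnvrp" (len 12), cursors c1@9 c2@12, authorship ....11.122.2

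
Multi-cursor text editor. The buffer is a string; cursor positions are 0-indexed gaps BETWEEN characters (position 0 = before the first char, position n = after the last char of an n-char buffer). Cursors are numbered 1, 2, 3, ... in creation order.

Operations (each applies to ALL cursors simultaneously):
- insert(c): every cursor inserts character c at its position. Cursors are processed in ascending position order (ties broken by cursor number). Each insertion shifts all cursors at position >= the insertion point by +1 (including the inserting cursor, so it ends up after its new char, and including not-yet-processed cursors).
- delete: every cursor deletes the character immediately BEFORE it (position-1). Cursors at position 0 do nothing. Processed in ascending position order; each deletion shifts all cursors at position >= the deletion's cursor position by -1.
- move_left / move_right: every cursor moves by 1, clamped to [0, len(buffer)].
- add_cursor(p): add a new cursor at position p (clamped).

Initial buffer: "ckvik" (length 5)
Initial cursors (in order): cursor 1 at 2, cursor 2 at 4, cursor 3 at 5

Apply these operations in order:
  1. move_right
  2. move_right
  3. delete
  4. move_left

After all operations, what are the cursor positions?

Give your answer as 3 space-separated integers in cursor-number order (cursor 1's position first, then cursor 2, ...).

After op 1 (move_right): buffer="ckvik" (len 5), cursors c1@3 c2@5 c3@5, authorship .....
After op 2 (move_right): buffer="ckvik" (len 5), cursors c1@4 c2@5 c3@5, authorship .....
After op 3 (delete): buffer="ck" (len 2), cursors c1@2 c2@2 c3@2, authorship ..
After op 4 (move_left): buffer="ck" (len 2), cursors c1@1 c2@1 c3@1, authorship ..

Answer: 1 1 1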